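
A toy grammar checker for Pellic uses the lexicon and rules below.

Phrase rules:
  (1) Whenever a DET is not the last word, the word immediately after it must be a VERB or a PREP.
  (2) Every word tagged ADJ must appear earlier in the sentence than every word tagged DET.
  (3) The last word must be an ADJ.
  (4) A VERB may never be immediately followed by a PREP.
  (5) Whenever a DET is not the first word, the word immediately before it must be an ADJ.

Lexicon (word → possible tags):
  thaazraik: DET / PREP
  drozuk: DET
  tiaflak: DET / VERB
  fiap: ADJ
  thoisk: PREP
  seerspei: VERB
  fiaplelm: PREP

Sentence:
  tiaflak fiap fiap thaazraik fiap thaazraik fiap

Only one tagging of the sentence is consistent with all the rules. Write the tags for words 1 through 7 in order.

VERB ADJ ADJ PREP ADJ PREP ADJ

Candidates per position — 1:tiaflak {DET,VERB}; 2:fiap {ADJ}; 3:fiap {ADJ}; 4:thaazraik {DET,PREP}; 5:fiap {ADJ}; 6:thaazraik {DET,PREP}; 7:fiap {ADJ}.
At position 1, choosing DET makes rule 1 impossible to satisfy; hence VERB.
At position 4, choosing DET makes rule 1 impossible to satisfy; hence PREP.
At position 6, choosing DET makes rule 1 impossible to satisfy; hence PREP.
The unique satisfying tagging is: VERB ADJ ADJ PREP ADJ PREP ADJ.
Verifying each rule — rule 1 ✓; rule 2 ✓; rule 3 ✓; rule 4 ✓; rule 5 ✓.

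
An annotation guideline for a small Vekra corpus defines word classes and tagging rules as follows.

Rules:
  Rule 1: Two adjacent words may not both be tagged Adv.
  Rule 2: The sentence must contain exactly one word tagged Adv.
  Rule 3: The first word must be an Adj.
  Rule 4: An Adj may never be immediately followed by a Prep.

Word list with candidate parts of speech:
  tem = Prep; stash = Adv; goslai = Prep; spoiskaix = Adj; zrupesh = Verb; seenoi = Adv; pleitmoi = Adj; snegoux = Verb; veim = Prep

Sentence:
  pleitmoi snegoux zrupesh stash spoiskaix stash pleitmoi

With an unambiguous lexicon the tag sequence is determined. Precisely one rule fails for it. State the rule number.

2

Fixed tagging: Adj Verb Verb Adv Adj Adv Adj.
Rule check: R1 ✓, R2 ✗, R3 ✓, R4 ✓.
Only rule 2 fails.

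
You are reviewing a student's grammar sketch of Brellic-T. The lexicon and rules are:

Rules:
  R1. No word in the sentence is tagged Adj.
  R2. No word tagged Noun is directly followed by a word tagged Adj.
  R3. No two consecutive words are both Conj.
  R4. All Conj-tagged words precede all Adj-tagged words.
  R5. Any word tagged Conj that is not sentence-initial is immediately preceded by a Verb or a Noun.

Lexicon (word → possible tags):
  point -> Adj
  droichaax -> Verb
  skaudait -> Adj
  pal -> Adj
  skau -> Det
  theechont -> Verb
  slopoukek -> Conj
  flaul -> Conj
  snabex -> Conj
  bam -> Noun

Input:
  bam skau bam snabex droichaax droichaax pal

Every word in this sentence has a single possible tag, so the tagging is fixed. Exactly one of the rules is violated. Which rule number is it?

Fixed tagging: Noun Det Noun Conj Verb Verb Adj.
Rule check: R1 fails, R2 ok, R3 ok, R4 ok, R5 ok.
Only rule 1 fails.

1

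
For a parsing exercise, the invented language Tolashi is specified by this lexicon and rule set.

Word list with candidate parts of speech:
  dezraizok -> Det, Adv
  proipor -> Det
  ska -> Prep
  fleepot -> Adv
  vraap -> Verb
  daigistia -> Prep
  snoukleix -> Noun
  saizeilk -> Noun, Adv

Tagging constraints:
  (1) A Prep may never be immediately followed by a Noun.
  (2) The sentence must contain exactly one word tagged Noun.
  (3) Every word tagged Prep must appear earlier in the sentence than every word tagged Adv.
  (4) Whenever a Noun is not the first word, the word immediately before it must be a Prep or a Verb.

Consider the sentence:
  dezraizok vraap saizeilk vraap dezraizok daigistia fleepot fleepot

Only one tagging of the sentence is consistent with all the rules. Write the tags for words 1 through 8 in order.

Candidates per position — 1:dezraizok {Det,Adv}; 2:vraap {Verb}; 3:saizeilk {Noun,Adv}; 4:vraap {Verb}; 5:dezraizok {Det,Adv}; 6:daigistia {Prep}; 7:fleepot {Adv}; 8:fleepot {Adv}.
If word 1 were Adv, no tagging could satisfy rule 3; so word 1 is Det.
If word 3 were Adv, no tagging could satisfy rule 2; so word 3 is Noun.
If word 5 were Adv, no tagging could satisfy rule 3; so word 5 is Det.
That leaves exactly one tagging: Det Verb Noun Verb Det Prep Adv Adv.
Checking: rule 1 ok; rule 2 ok; rule 3 ok; rule 4 ok.

Det Verb Noun Verb Det Prep Adv Adv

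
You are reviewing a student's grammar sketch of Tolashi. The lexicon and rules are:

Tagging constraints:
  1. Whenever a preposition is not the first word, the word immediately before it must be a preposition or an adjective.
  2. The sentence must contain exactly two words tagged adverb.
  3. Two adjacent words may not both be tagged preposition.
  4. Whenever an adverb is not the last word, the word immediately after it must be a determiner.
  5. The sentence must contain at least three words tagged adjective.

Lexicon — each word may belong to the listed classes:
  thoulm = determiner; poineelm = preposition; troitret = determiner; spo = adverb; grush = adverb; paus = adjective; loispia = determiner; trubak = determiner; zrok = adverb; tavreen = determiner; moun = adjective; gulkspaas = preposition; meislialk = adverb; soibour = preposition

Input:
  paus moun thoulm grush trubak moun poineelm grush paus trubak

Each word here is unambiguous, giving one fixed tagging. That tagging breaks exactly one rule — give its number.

4

Fixed tagging: adjective adjective determiner adverb determiner adjective preposition adverb adjective determiner.
Checking each rule: R1 pass, R2 pass, R3 pass, R4 fail, R5 pass.
Only rule 4 fails.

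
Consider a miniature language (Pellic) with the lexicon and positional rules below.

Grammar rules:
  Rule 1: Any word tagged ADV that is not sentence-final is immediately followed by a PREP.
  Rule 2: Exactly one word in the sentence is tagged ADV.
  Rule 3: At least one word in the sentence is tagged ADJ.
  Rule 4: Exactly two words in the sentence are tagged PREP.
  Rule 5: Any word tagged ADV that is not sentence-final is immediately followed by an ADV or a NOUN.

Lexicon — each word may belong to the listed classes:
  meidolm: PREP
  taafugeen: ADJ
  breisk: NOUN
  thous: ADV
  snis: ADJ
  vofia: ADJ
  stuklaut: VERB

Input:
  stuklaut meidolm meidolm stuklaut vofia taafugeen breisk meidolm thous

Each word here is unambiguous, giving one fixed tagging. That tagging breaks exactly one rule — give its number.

Fixed tagging: VERB PREP PREP VERB ADJ ADJ NOUN PREP ADV.
Checking each rule: R1 ok, R2 ok, R3 ok, R4 fails, R5 ok.
Only rule 4 fails.

4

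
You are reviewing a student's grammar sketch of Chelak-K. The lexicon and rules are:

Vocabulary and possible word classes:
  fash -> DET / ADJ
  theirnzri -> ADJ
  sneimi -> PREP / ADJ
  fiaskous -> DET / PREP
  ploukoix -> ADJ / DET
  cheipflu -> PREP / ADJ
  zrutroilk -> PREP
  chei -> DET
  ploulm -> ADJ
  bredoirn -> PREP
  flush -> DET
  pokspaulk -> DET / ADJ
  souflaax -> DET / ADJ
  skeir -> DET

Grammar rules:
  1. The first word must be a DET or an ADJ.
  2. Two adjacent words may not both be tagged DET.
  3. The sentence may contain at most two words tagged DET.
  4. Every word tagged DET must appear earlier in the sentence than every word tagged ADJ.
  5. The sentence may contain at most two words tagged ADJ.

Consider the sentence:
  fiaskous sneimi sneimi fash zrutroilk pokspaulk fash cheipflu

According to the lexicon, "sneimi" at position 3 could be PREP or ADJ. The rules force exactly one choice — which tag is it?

PREP

Candidates per position — 1:fiaskous {DET,PREP}; 2:sneimi {PREP,ADJ}; 3:sneimi {PREP,ADJ}; 4:fash {DET,ADJ}; 5:zrutroilk {PREP}; 6:pokspaulk {DET,ADJ}; 7:fash {DET,ADJ}; 8:cheipflu {PREP,ADJ}.
Position 1: tagging it PREP would leave rule 1 unsatisfiable, so it must be DET.
Position 3: the remaining choice is settled jointly with positions 2, 4, 6, 7, 8 — only PREP at position 3 is part of a tagging that satisfies every rule.
The only consistent sequence is: DET PREP PREP DET PREP ADJ ADJ PREP.
Verifying each rule — rule 1 ✓; rule 2 ✓; rule 3 ✓; rule 4 ✓; rule 5 ✓.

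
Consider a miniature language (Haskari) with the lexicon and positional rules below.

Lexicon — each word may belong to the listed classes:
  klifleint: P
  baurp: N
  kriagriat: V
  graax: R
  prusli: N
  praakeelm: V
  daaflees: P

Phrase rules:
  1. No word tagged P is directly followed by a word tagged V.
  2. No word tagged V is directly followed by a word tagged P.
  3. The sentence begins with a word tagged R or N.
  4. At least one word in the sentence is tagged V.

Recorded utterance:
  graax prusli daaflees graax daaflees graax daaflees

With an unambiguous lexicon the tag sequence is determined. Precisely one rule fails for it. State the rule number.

4

Fixed tagging: R N P R P R P.
Rule check: R1 pass, R2 pass, R3 pass, R4 fail.
Only rule 4 fails.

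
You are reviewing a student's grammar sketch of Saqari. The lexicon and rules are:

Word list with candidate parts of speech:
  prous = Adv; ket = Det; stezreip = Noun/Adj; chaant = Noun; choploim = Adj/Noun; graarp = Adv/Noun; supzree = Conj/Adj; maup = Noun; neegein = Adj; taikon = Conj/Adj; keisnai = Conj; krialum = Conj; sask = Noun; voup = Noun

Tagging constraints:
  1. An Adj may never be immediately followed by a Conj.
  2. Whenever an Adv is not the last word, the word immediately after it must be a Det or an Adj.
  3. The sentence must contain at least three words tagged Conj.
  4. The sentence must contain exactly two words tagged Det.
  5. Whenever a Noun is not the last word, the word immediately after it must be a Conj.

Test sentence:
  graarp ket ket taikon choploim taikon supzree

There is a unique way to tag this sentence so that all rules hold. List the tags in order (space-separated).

Adv Det Det Conj Noun Conj Conj

Candidates per position — 1:graarp {Adv,Noun}; 2:ket {Det}; 3:ket {Det}; 4:taikon {Conj,Adj}; 5:choploim {Adj,Noun}; 6:taikon {Conj,Adj}; 7:supzree {Conj,Adj}.
Position 1: tagging it Noun would leave rule 5 unsatisfiable, so it must be Adv.
Position 4: tagging it Adj would leave rule 3 unsatisfiable, so it must be Conj.
Position 6: tagging it Adj would leave rule 3 unsatisfiable, so it must be Conj.
Position 7: tagging it Adj would leave rule 3 unsatisfiable, so it must be Conj.
Position 5: tagging it Adj would leave rule 1 unsatisfiable, so it must be Noun.
The only consistent sequence is: Adv Det Det Conj Noun Conj Conj.
Verifying each rule — rule 1 satisfied; rule 2 satisfied; rule 3 satisfied; rule 4 satisfied; rule 5 satisfied.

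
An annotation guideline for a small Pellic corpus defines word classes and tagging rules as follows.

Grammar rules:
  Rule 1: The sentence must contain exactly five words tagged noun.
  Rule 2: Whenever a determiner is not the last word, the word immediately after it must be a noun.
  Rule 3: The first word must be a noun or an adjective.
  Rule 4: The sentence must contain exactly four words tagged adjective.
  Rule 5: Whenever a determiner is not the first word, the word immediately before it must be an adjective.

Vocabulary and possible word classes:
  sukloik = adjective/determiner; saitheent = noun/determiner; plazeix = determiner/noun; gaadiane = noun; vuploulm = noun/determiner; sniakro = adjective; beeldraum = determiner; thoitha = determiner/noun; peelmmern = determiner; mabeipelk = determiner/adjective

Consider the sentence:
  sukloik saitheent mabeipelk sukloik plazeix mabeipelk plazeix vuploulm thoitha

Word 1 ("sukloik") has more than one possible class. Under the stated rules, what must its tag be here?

adjective

Candidates per position — 1:sukloik {adjective,determiner}; 2:saitheent {noun,determiner}; 3:mabeipelk {determiner,adjective}; 4:sukloik {adjective,determiner}; 5:plazeix {determiner,noun}; 6:mabeipelk {determiner,adjective}; 7:plazeix {determiner,noun}; 8:vuploulm {noun,determiner}; 9:thoitha {determiner,noun}.
Position 1: tagging it determiner would leave rule 3 unsatisfiable, so it must be adjective.
Position 2: tagging it determiner would leave rule 1 unsatisfiable, so it must be noun.
Position 3: tagging it determiner would leave rule 2 unsatisfiable, so it must be adjective.
Position 4: tagging it determiner would leave rule 4 unsatisfiable, so it must be adjective.
Position 5: tagging it determiner would leave rule 1 unsatisfiable, so it must be noun.
Position 6: tagging it determiner would leave rule 4 unsatisfiable, so it must be adjective.
Position 7: tagging it determiner would leave rule 1 unsatisfiable, so it must be noun.
Position 8: tagging it determiner would leave rule 1 unsatisfiable, so it must be noun.
Position 9: tagging it determiner would leave rule 1 unsatisfiable, so it must be noun.
The unique satisfying tagging is: adjective noun adjective adjective noun adjective noun noun noun.
Verifying each rule — rule 1 ✓; rule 2 ✓; rule 3 ✓; rule 4 ✓; rule 5 ✓.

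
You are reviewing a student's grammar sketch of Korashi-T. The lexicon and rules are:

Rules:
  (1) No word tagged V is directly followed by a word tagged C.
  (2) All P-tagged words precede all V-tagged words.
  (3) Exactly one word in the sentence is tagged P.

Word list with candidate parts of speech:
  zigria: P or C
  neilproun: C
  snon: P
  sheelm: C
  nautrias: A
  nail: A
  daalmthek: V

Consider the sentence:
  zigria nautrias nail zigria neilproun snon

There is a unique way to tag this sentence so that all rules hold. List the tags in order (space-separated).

Candidates per position — 1:zigria {P,C}; 2:nautrias {A}; 3:nail {A}; 4:zigria {P,C}; 5:neilproun {C}; 6:snon {P}.
At position 1, choosing P makes rule 3 impossible to satisfy; hence C.
At position 4, choosing P makes rule 3 impossible to satisfy; hence C.
The only consistent sequence is: C A A C C P.
Check: rule 1 holds; rule 2 holds; rule 3 holds.

C A A C C P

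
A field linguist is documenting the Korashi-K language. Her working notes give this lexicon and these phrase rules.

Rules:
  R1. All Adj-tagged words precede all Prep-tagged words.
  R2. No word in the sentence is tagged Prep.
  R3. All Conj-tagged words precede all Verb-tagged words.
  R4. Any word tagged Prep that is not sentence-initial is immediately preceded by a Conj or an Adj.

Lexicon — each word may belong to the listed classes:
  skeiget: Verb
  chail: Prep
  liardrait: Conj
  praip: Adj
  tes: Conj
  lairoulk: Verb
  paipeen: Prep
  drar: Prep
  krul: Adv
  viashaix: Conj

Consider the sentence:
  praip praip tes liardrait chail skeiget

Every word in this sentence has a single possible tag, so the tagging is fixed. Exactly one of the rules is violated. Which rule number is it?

Fixed tagging: Adj Adj Conj Conj Prep Verb.
Applying the rules: R1 holds, R2 violated, R3 holds, R4 holds.
Only rule 2 fails.

2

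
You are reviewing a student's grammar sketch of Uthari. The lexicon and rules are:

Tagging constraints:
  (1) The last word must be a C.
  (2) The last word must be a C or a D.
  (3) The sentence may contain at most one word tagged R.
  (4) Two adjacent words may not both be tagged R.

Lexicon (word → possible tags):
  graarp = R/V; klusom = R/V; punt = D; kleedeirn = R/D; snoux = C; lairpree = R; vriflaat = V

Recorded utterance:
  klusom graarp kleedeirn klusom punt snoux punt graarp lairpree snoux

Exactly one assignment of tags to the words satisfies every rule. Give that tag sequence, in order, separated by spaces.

Candidates per position — 1:klusom {R,V}; 2:graarp {R,V}; 3:kleedeirn {R,D}; 4:klusom {R,V}; 5:punt {D}; 6:snoux {C}; 7:punt {D}; 8:graarp {R,V}; 9:lairpree {R}; 10:snoux {C}.
Position 1: R is ruled out by rule 3; that leaves V.
Position 2: R is ruled out by rule 3; that leaves V.
Position 3: R is ruled out by rule 3; that leaves D.
Position 4: R is ruled out by rule 3; that leaves V.
Position 8: R is ruled out by rule 3; that leaves V.
The only consistent sequence is: V V D V D C D V R C.
Check: rule 1 ok; rule 2 ok; rule 3 ok; rule 4 ok.

V V D V D C D V R C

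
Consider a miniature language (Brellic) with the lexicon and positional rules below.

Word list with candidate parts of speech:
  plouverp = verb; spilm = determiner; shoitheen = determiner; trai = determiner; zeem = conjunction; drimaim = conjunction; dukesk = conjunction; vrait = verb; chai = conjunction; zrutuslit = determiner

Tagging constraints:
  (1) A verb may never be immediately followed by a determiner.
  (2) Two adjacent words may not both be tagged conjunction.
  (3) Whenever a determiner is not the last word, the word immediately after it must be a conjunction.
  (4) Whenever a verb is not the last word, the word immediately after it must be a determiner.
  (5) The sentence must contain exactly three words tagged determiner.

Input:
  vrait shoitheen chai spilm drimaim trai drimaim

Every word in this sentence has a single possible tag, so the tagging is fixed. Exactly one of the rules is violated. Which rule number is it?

Fixed tagging: verb determiner conjunction determiner conjunction determiner conjunction.
Rule check: R1 fails, R2 ok, R3 ok, R4 ok, R5 ok.
Only rule 1 fails.

1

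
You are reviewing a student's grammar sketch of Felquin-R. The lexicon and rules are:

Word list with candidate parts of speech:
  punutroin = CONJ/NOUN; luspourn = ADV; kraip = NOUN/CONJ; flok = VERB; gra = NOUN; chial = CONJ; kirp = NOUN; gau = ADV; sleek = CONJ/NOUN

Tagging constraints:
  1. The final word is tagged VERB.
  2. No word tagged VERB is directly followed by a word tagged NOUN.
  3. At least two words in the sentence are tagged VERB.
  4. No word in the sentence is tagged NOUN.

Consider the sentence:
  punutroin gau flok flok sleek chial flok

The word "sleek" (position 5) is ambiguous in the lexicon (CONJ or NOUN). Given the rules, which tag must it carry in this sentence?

Candidates per position — 1:punutroin {CONJ,NOUN}; 2:gau {ADV}; 3:flok {VERB}; 4:flok {VERB}; 5:sleek {CONJ,NOUN}; 6:chial {CONJ}; 7:flok {VERB}.
Word 1 cannot be NOUN — rule 4 would then fail for every completion. It is CONJ.
Word 5 cannot be NOUN — rule 2 would then fail for every completion. It is CONJ.
The unique satisfying tagging is: CONJ ADV VERB VERB CONJ CONJ VERB.
Verifying each rule — rule 1 satisfied; rule 2 satisfied; rule 3 satisfied; rule 4 satisfied.

CONJ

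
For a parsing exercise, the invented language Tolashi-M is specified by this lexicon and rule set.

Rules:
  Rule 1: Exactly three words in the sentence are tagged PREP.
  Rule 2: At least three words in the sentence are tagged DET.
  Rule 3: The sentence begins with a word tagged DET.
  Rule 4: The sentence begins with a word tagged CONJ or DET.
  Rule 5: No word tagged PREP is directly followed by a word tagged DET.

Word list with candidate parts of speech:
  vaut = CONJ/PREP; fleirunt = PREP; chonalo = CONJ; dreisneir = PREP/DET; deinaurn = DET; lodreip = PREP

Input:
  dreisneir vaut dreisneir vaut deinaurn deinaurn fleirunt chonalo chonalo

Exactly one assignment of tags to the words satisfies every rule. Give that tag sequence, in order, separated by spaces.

Candidates per position — 1:dreisneir {PREP,DET}; 2:vaut {CONJ,PREP}; 3:dreisneir {PREP,DET}; 4:vaut {CONJ,PREP}; 5:deinaurn {DET}; 6:deinaurn {DET}; 7:fleirunt {PREP}; 8:chonalo {CONJ}; 9:chonalo {CONJ}.
Position 1: tagging it PREP would leave rule 3 unsatisfiable, so it must be DET.
Position 4: tagging it PREP would leave rule 5 unsatisfiable, so it must be CONJ.
Position 2: tagging it CONJ would leave rule 1 unsatisfiable, so it must be PREP.
Position 3: tagging it DET would leave rule 1 unsatisfiable, so it must be PREP.
That leaves exactly one tagging: DET PREP PREP CONJ DET DET PREP CONJ CONJ.
Checking: rule 1 satisfied; rule 2 satisfied; rule 3 satisfied; rule 4 satisfied; rule 5 satisfied.

DET PREP PREP CONJ DET DET PREP CONJ CONJ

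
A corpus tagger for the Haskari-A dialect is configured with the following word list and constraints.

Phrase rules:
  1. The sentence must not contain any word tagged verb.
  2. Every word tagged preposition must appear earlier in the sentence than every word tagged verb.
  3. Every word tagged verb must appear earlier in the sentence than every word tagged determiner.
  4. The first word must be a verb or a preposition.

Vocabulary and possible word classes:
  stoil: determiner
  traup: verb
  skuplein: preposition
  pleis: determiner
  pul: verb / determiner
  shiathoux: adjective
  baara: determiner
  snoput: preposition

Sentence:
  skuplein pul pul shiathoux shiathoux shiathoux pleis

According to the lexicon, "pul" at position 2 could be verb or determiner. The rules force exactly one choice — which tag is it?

determiner

Candidates per position — 1:skuplein {preposition}; 2:pul {verb,determiner}; 3:pul {verb,determiner}; 4:shiathoux {adjective}; 5:shiathoux {adjective}; 6:shiathoux {adjective}; 7:pleis {determiner}.
Word 2 cannot be verb — rule 1 would then fail for every completion. It is determiner.
Word 3 cannot be verb — rule 1 would then fail for every completion. It is determiner.
The unique satisfying tagging is: preposition determiner determiner adjective adjective adjective determiner.
Checking: rule 1 ✓; rule 2 ✓; rule 3 ✓; rule 4 ✓.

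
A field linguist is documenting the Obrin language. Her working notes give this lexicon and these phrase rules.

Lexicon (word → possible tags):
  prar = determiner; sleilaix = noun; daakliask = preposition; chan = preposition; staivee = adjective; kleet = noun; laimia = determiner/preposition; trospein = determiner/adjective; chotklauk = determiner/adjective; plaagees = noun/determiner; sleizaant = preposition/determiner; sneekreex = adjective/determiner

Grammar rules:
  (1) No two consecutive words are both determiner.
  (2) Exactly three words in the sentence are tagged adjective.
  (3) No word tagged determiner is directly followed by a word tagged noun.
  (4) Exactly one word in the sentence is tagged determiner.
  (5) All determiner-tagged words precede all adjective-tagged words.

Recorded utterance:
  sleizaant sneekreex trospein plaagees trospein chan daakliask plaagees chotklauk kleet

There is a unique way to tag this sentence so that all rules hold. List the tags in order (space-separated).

Candidates per position — 1:sleizaant {preposition,determiner}; 2:sneekreex {adjective,determiner}; 3:trospein {determiner,adjective}; 4:plaagees {noun,determiner}; 5:trospein {determiner,adjective}; 6:chan {preposition}; 7:daakliask {preposition}; 8:plaagees {noun,determiner}; 9:chotklauk {determiner,adjective}; 10:kleet {noun}.
Position 9: tagging it determiner would leave rule 3 unsatisfiable, so it must be adjective.
The remaining ambiguous positions (1, 2, 3, 4, 5, 8) are resolved jointly — only one combination satisfies every rule.
That leaves exactly one tagging: preposition determiner adjective noun adjective preposition preposition noun adjective noun.
Check: rule 1 satisfied; rule 2 satisfied; rule 3 satisfied; rule 4 satisfied; rule 5 satisfied.

preposition determiner adjective noun adjective preposition preposition noun adjective noun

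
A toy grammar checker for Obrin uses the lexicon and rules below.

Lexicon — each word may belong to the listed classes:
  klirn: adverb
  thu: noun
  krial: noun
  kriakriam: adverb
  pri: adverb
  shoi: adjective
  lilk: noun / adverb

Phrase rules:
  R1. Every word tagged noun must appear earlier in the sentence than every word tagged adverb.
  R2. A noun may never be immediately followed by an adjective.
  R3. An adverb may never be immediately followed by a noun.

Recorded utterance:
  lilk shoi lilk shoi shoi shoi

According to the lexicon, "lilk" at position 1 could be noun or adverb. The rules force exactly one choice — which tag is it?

adverb

Candidates per position — 1:lilk {noun,adverb}; 2:shoi {adjective}; 3:lilk {noun,adverb}; 4:shoi {adjective}; 5:shoi {adjective}; 6:shoi {adjective}.
Position 1: noun is ruled out by rule 2; that leaves adverb.
Position 3: noun is ruled out by rule 1; that leaves adverb.
So the tagging must be: adverb adjective adverb adjective adjective adjective.
Check: rule 1 satisfied; rule 2 satisfied; rule 3 satisfied.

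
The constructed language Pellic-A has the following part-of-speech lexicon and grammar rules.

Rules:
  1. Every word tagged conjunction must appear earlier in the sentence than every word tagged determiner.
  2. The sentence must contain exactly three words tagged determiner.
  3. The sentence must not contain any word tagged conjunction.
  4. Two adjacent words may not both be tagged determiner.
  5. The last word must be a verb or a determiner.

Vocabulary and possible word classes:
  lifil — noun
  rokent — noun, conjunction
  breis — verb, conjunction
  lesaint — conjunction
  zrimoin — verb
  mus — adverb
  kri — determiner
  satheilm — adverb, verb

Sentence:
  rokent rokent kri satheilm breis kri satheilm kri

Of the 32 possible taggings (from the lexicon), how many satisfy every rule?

Candidates per position — 1:rokent {noun,conjunction}; 2:rokent {noun,conjunction}; 3:kri {determiner}; 4:satheilm {adverb,verb}; 5:breis {verb,conjunction}; 6:kri {determiner}; 7:satheilm {adverb,verb}; 8:kri {determiner}.
There are 32 candidate sequences in total.
The sequences that satisfy every rule: noun noun determiner adverb verb determiner adverb determiner; noun noun determiner adverb verb determiner verb determiner; noun noun determiner verb verb determiner adverb determiner; noun noun determiner verb verb determiner verb determiner.
Count = 4.

4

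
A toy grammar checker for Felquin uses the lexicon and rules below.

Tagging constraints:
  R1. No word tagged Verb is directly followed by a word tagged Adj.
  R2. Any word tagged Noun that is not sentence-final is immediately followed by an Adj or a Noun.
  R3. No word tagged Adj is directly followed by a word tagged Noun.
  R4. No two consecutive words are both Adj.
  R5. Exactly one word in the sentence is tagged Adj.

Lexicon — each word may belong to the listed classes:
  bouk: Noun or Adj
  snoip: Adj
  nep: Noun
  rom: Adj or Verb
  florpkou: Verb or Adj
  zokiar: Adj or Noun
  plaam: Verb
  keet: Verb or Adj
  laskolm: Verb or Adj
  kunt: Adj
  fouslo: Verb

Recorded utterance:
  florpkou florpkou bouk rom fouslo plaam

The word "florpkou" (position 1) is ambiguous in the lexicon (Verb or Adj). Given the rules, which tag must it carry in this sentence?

Candidates per position — 1:florpkou {Verb,Adj}; 2:florpkou {Verb,Adj}; 3:bouk {Noun,Adj}; 4:rom {Adj,Verb}; 5:fouslo {Verb}; 6:plaam {Verb}.
Position 1: the remaining choice is settled jointly with positions 2, 3, 4 — only Verb at position 1 is part of a tagging that satisfies every rule.
So the tagging must be: Verb Verb Noun Adj Verb Verb.
Rule-by-rule: rule 1 ok; rule 2 ok; rule 3 ok; rule 4 ok; rule 5 ok.

Verb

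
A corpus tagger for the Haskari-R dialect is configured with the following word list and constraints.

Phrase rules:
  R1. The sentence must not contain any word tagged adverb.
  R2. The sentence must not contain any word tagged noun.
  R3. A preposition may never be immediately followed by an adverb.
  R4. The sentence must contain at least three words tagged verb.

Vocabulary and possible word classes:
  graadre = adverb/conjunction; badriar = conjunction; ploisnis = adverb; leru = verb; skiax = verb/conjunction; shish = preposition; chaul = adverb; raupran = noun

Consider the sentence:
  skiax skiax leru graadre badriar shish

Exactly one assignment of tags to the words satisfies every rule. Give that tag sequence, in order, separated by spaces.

Candidates per position — 1:skiax {verb,conjunction}; 2:skiax {verb,conjunction}; 3:leru {verb}; 4:graadre {adverb,conjunction}; 5:badriar {conjunction}; 6:shish {preposition}.
Word 1 cannot be conjunction — rule 4 would then fail for every completion. It is verb.
Word 2 cannot be conjunction — rule 4 would then fail for every completion. It is verb.
Word 4 cannot be adverb — rule 1 would then fail for every completion. It is conjunction.
The unique satisfying tagging is: verb verb verb conjunction conjunction preposition.
Check: rule 1 ok; rule 2 ok; rule 3 ok; rule 4 ok.

verb verb verb conjunction conjunction preposition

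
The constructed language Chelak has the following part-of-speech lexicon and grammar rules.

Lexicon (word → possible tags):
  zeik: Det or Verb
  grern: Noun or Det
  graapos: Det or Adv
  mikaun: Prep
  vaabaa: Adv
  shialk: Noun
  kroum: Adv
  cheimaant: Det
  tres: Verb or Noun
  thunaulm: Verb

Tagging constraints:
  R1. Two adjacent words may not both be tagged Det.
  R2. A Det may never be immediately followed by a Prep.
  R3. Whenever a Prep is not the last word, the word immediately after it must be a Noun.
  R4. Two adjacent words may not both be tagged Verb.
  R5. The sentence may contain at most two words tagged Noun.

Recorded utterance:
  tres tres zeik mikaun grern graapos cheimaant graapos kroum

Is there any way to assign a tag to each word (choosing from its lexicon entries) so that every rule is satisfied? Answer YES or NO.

YES

Candidates per position — 1:tres {Verb,Noun}; 2:tres {Verb,Noun}; 3:zeik {Det,Verb}; 4:mikaun {Prep}; 5:grern {Noun,Det}; 6:graapos {Det,Adv}; 7:cheimaant {Det}; 8:graapos {Det,Adv}; 9:kroum {Adv}.
One satisfying assignment: Verb Noun Verb Prep Noun Adv Det Adv Adv.
Checking: rule 1 ✓; rule 2 ✓; rule 3 ✓; rule 4 ✓; rule 5 ✓.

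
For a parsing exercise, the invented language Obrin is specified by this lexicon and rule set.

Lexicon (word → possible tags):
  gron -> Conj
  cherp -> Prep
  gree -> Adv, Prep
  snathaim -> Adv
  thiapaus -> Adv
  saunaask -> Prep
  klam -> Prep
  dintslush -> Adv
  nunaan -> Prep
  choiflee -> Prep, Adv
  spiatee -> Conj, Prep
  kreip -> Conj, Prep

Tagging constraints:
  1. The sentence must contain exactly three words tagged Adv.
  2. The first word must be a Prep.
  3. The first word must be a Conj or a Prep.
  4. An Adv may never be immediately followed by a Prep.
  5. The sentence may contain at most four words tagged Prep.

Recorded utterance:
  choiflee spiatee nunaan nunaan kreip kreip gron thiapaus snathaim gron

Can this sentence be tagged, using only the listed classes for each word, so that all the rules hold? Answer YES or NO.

NO

Candidates per position — 1:choiflee {Prep,Adv}; 2:spiatee {Conj,Prep}; 3:nunaan {Prep}; 4:nunaan {Prep}; 5:kreip {Conj,Prep}; 6:kreip {Conj,Prep}; 7:gron {Conj}; 8:thiapaus {Adv}; 9:snathaim {Adv}; 10:gron {Conj}.
Every candidate sequence violates at least one rule; no consistent tagging exists.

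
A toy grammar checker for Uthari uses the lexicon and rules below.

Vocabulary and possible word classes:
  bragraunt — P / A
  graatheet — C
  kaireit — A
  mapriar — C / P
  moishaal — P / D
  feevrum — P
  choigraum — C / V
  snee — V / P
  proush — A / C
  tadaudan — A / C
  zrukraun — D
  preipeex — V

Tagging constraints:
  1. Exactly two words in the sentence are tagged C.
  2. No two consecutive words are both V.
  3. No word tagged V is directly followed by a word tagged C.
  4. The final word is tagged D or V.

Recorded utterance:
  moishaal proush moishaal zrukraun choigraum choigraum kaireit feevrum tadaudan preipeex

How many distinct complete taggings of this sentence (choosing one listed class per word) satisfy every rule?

12

Candidates per position — 1:moishaal {P,D}; 2:proush {A,C}; 3:moishaal {P,D}; 4:zrukraun {D}; 5:choigraum {C,V}; 6:choigraum {C,V}; 7:kaireit {A}; 8:feevrum {P}; 9:tadaudan {A,C}; 10:preipeex {V}.
There are 64 candidate sequences in total.
Checking each against the rules leaves 12 sequences.
Count = 12.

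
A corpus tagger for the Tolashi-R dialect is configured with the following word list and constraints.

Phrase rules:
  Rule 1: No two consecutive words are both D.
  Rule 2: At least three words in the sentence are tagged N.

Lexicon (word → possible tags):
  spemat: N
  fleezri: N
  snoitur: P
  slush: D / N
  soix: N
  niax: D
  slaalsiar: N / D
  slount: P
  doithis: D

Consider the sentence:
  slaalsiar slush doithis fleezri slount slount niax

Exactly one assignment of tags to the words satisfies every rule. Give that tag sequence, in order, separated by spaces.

Candidates per position — 1:slaalsiar {N,D}; 2:slush {D,N}; 3:doithis {D}; 4:fleezri {N}; 5:slount {P}; 6:slount {P}; 7:niax {D}.
Position 1: tagging it D would leave rule 2 unsatisfiable, so it must be N.
Position 2: tagging it D would leave rule 1 unsatisfiable, so it must be N.
That leaves exactly one tagging: N N D N P P D.
Verifying each rule — rule 1 holds; rule 2 holds.

N N D N P P D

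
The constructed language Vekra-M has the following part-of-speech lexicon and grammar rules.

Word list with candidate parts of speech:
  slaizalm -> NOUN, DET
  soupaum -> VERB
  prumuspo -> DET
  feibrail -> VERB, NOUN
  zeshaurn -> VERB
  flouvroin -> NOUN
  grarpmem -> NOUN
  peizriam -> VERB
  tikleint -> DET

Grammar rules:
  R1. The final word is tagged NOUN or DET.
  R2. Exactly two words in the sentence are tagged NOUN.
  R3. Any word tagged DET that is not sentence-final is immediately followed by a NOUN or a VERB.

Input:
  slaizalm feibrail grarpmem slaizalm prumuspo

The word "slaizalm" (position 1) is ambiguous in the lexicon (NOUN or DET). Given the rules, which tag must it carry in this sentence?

DET

Candidates per position — 1:slaizalm {NOUN,DET}; 2:feibrail {VERB,NOUN}; 3:grarpmem {NOUN}; 4:slaizalm {NOUN,DET}; 5:prumuspo {DET}.
If word 4 were DET, no tagging could satisfy rule 3; so word 4 is NOUN.
If word 1 were NOUN, no tagging could satisfy rule 2; so word 1 is DET.
If word 2 were NOUN, no tagging could satisfy rule 2; so word 2 is VERB.
The unique satisfying tagging is: DET VERB NOUN NOUN DET.
Check: rule 1 holds; rule 2 holds; rule 3 holds.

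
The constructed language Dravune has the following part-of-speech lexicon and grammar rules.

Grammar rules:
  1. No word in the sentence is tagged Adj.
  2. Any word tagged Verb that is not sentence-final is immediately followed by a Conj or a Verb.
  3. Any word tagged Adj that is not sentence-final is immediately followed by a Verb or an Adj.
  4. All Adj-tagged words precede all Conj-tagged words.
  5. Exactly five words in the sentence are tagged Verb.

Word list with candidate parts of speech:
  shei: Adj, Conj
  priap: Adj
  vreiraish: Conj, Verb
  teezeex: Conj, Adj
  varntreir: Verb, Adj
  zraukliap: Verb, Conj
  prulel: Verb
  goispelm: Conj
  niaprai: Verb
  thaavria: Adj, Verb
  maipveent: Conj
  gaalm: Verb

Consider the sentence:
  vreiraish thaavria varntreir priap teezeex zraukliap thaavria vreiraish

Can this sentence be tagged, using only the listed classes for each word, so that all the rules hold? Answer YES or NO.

NO

Candidates per position — 1:vreiraish {Conj,Verb}; 2:thaavria {Adj,Verb}; 3:varntreir {Verb,Adj}; 4:priap {Adj}; 5:teezeex {Conj,Adj}; 6:zraukliap {Verb,Conj}; 7:thaavria {Adj,Verb}; 8:vreiraish {Conj,Verb}.
Rule 1 cannot be satisfied by any choice of tags from the lexicon.
So there is no consistent tagging.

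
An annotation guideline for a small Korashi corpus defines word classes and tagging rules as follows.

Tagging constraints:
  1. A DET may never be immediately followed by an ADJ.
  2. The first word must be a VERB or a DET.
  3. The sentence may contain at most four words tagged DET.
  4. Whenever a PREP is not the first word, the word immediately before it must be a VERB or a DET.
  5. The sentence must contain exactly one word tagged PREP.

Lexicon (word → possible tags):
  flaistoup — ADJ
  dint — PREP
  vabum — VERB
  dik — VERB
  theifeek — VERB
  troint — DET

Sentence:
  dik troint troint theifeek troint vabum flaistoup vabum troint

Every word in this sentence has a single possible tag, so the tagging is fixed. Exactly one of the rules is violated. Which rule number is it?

Fixed tagging: VERB DET DET VERB DET VERB ADJ VERB DET.
Checking each rule: R1 ok, R2 ok, R3 ok, R4 ok, R5 fails.
Only rule 5 fails.

5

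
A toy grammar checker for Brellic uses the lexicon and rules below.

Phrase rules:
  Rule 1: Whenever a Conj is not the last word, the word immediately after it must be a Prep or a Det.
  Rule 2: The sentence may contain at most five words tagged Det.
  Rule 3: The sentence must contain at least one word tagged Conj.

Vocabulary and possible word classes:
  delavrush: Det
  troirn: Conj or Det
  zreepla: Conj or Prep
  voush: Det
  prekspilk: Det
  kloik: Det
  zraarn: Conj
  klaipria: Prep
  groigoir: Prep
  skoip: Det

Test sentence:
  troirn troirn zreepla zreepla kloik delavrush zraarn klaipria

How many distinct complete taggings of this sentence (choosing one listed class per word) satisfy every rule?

Candidates per position — 1:troirn {Conj,Det}; 2:troirn {Conj,Det}; 3:zreepla {Conj,Prep}; 4:zreepla {Conj,Prep}; 5:kloik {Det}; 6:delavrush {Det}; 7:zraarn {Conj}; 8:klaipria {Prep}.
There are 16 candidate sequences in total.
Checking each against the rules leaves 8 sequences.
Count = 8.

8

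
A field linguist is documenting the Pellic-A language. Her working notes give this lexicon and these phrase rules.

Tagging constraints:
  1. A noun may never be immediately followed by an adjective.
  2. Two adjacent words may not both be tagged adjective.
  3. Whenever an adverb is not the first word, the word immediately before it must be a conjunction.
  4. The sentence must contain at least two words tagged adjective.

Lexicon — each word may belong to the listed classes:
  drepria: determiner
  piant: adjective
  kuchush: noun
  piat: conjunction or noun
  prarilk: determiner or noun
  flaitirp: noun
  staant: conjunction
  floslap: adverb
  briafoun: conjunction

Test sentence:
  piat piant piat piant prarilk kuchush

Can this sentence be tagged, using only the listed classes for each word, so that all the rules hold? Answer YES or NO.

YES

Candidates per position — 1:piat {conjunction,noun}; 2:piant {adjective}; 3:piat {conjunction,noun}; 4:piant {adjective}; 5:prarilk {determiner,noun}; 6:kuchush {noun}.
One satisfying assignment: conjunction adjective conjunction adjective noun noun.
Rule-by-rule: rule 1 ok; rule 2 ok; rule 3 ok; rule 4 ok.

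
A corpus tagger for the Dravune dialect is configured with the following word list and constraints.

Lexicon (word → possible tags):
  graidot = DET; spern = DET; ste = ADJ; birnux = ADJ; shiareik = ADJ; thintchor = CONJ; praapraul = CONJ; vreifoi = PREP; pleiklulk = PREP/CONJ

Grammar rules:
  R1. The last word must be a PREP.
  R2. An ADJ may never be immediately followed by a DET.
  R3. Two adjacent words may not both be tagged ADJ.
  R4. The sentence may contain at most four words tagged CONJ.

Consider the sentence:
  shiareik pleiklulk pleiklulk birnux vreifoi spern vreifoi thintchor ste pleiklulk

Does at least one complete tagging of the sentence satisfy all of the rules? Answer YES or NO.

YES

Candidates per position — 1:shiareik {ADJ}; 2:pleiklulk {PREP,CONJ}; 3:pleiklulk {PREP,CONJ}; 4:birnux {ADJ}; 5:vreifoi {PREP}; 6:spern {DET}; 7:vreifoi {PREP}; 8:thintchor {CONJ}; 9:ste {ADJ}; 10:pleiklulk {PREP,CONJ}.
One satisfying assignment: ADJ CONJ CONJ ADJ PREP DET PREP CONJ ADJ PREP.
Checking: rule 1 holds; rule 2 holds; rule 3 holds; rule 4 holds.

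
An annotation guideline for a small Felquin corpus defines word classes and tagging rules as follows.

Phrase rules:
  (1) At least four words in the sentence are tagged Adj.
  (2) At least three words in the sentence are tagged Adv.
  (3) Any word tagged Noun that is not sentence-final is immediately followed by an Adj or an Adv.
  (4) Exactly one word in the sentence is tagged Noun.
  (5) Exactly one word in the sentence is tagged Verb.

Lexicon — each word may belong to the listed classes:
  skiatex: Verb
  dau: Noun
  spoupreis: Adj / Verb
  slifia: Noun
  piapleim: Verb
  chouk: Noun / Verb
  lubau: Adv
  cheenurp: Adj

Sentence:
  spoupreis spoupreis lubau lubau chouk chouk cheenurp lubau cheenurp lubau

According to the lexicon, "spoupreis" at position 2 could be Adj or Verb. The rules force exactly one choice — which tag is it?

Candidates per position — 1:spoupreis {Adj,Verb}; 2:spoupreis {Adj,Verb}; 3:lubau {Adv}; 4:lubau {Adv}; 5:chouk {Noun,Verb}; 6:chouk {Noun,Verb}; 7:cheenurp {Adj}; 8:lubau {Adv}; 9:cheenurp {Adj}; 10:lubau {Adv}.
At position 1, choosing Verb makes rule 1 impossible to satisfy; hence Adj.
At position 2, choosing Verb makes rule 1 impossible to satisfy; hence Adj.
At position 5, choosing Noun makes rule 3 impossible to satisfy; hence Verb.
At position 6, choosing Verb makes rule 4 impossible to satisfy; hence Noun.
The only consistent sequence is: Adj Adj Adv Adv Verb Noun Adj Adv Adj Adv.
Verifying each rule — rule 1 ok; rule 2 ok; rule 3 ok; rule 4 ok; rule 5 ok.

Adj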